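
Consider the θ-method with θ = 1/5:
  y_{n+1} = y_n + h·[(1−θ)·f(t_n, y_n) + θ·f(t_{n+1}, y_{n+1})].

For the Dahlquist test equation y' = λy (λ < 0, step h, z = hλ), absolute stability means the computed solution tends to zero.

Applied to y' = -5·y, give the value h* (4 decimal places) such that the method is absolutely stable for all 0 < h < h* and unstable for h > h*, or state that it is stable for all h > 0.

Test eqn y'=λy, z=hλ:
  y_{n+1} = y_n + z·[4/5·y_n + 1/5·y_{n+1}] ⇒ (1 − 1/5z)y_{n+1} = (1 + 4/5z)y_n
  so R(z) = (1 + 4/5z)/(1 − 1/5z).

Find x<0 with |R(x)|<1.
x=-0.94: |R|=0.2088
R=−1: 1+4/5x = −1+1/5x ⇒ -3/5x=2 ⇒ x=2/(-3/5)=-3.3333
Confirm numerically:
  x=-3.214: |R|=0.95642 <1
  x=-1.809: |R|=0.32839 <1
  x=-1.801: |R|=0.32407 <1
  x=-1.559: |R|=0.18844 <1
  x=-3.771: |R|=1.14970 >1
  x=-3.540: |R|=1.07260 >1
  x=-3.441: |R|=1.03827 >1
Stable set (-3.3333, 0).

(-3.3333,0); λ=-5 ⇒ h* = (10/3)/5 = 0.6667.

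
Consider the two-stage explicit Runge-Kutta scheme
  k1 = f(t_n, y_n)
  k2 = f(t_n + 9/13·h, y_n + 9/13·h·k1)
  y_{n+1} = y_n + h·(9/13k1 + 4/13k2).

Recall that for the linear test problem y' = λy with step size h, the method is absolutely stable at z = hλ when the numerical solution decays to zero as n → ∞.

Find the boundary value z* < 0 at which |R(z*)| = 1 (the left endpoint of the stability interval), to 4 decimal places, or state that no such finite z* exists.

left endpoint -4.6944.

Set f=λy, z=hλ:
  k1=λy_n ⇒ h·k1=z·y_n;  k2=λ(1+9/13z)y_n ⇒ h·k2=z(1+9/13z)y_n
  y_{n+1}/y_n = 1 + 9/13z + 4/13z(1+9/13z) = 1 + z + 36/169z²
  Hence R(z) = 1 + z + 36/169z².

Solve |R(x)|<1 on ℝ⁻.
x=-0.98: |R|=0.2246
R=1: x+36/169x²=0 ⇒ x=−169/36=-4.6944; min R=1−1/(4·36/169)=-0.1736>−1
Confirm numerically:
  x=-3.207: |R|=0.01614 <1
  x=-3.128: |R|=0.04375 <1
  x=-2.200: |R|=0.16899 <1
  x=-4.933: |R|=1.25068 >1
  x=-4.932: |R|=1.24958 >1
  x=-4.884: |R|=1.19721 >1
Stable set (-4.6944, 0).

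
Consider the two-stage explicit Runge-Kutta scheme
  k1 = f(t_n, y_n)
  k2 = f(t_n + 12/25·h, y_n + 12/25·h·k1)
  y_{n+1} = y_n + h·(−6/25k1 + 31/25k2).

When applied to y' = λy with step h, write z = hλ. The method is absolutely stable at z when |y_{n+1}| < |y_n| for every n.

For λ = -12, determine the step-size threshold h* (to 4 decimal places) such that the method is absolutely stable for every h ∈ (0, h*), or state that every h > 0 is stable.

(-1.6801,0); λ=-12 ⇒ h* = (625/372)/12 = 0.1400.

On y'=λy, z=hλ:
  k1=λy_n ⇒ h·k1=z·y_n;  k2=λ(1+12/25z)y_n ⇒ h·k2=z(1+12/25z)y_n
  y_{n+1}/y_n = 1 − 6/25z + 31/25z(1+12/25z) = 1 + z + 372/625z²
  ⇒ R(z) = 1 + z + 372/625z².

Need |R(x)|<1, x<0.
x=-0.45: |R|=0.6705
R=1: x+372/625x²=0 ⇒ x=−625/372=-1.6801; min R=1−1/(4·372/625)=0.5800>−1
Confirm numerically:
  x=-1.117: |R|=0.62562 <1
  x=-1.115: |R|=0.62497 <1
  x=-0.918: |R|=0.58359 <1
  x=-0.847: |R|=0.58000 <1
  x=-2.211: |R|=1.69865 >1
  x=-2.017: |R|=1.40445 >1
  x=-2.007: |R|=1.39049 >1
So |R|<1 on (-1.6801, 0).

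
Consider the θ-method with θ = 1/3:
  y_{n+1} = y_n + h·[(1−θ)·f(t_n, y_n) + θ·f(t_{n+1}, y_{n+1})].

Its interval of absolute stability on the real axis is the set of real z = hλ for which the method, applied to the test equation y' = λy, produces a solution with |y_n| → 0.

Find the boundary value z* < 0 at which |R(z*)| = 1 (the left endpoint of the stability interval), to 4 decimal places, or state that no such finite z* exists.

z* = -6.0000.

On y'=λy, z=hλ:
  y_{n+1} = y_n + z·[2/3·y_n + 1/3·y_{n+1}] ⇒ (1 − 1/3z)y_{n+1} = (1 + 2/3z)y_n
  so R(z) = (1 + 2/3z)/(1 − 1/3z).

Solve |R(x)|<1 on ℝ⁻.
x=-1.67: |R|=0.0728
R=−1: 1+2/3x = −1+1/3x ⇒ -1/3x=2 ⇒ x=2/(-1/3)=-6.0000
Confirm numerically:
  x=-5.334: |R|=0.92009 <1
  x=-3.245: |R|=0.55885 <1
  x=-2.828: |R|=0.45573 <1
  x=-6.335: |R|=1.03589 >1
  x=-6.205: |R|=1.02227 >1
  x=-6.079: |R|=1.00870 >1
Stable set (-6.0000, 0).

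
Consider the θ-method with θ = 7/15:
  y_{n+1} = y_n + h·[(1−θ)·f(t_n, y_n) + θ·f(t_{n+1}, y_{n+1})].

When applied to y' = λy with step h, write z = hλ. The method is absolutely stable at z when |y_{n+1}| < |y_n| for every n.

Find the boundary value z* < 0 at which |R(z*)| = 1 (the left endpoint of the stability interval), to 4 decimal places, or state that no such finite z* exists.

z* = -30.0000.

On y'=λy, z=hλ:
  y_{n+1} = y_n + z·[8/15·y_n + 7/15·y_{n+1}] ⇒ (1 − 7/15z)y_{n+1} = (1 + 8/15z)y_n
  R(z) = (1 + 8/15z)/(1 − 7/15z).

Solve |R(x)|<1 on ℝ⁻.
x=-0.8: |R|=0.4175
R=−1: 1+8/15x = −1+7/15x ⇒ -1/15x=2 ⇒ x=2/(-1/15)=-30.0000
Confirm numerically:
  x=-28.890: |R|=0.99489 <1
  x=-27.722: |R|=0.98910 <1
  x=-20.011: |R|=0.93559 <1
  x=-30.541: |R|=1.00236 >1
  x=-30.460: |R|=1.00202 >1
  x=-30.271: |R|=1.00119 >1
Stable set (-30.0000, 0).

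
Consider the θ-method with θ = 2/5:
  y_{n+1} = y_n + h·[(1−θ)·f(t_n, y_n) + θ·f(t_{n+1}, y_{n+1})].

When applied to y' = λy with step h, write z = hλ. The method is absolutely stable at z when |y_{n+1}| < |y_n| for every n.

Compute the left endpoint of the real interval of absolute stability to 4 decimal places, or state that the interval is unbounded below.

z* = -10.0000.

Test eqn y'=λy, z=hλ:
  y_{n+1} = y_n + z·[3/5·y_n + 2/5·y_{n+1}] ⇒ (1 − 2/5z)y_{n+1} = (1 + 3/5z)y_n
  Hence R(z) = (1 + 3/5z)/(1 − 2/5z).

Solve |R(x)|<1 on ℝ⁻.
x=-1.79: |R|=0.0431
R=−1: 1+3/5x = −1+2/5x ⇒ -1/5x=2 ⇒ x=2/(-1/5)=-10.0000
Confirm numerically:
  x=-8.646: |R|=0.93926 <1
  x=-7.752: |R|=0.89036 <1
  x=-6.267: |R|=0.78710 <1
  x=-10.297: |R|=1.01160 >1
  x=-10.258: |R|=1.01011 >1
  x=-10.202: |R|=1.00795 >1
Interval (-10.0000, 0).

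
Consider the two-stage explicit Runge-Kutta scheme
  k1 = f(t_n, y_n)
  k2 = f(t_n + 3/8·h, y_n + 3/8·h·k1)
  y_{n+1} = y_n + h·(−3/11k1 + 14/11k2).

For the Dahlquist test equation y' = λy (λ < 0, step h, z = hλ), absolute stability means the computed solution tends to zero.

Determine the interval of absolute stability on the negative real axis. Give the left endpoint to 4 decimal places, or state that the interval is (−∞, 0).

On y'=λy, z=hλ:
  k1=λy_n ⇒ h·k1=z·y_n;  k2=λ(1+3/8z)y_n ⇒ h·k2=z(1+3/8z)y_n
  y_{n+1}/y_n = 1 − 3/11z + 14/11z(1+3/8z) = 1 + z + 21/44z²
  so R(z) = 1 + z + 21/44z².

Need |R(x)|<1, x<0.
x=-0.48: |R|=0.6300
R=1: x+21/44x²=0 ⇒ x=−44/21=-2.0952; min R=1−1/(4·21/44)=0.4762>−1
Confirm numerically:
  x=-1.620: |R|=0.63255 <1
  x=-0.965: |R|=0.47945 <1
  x=-0.915: |R|=0.48458 <1
  x=-2.689: |R|=1.76203 >1
  x=-2.617: |R|=1.65169 >1
  x=-2.334: |R|=1.26597 >1
Stable set (-2.0952, 0).

z∈(-2.0952,0).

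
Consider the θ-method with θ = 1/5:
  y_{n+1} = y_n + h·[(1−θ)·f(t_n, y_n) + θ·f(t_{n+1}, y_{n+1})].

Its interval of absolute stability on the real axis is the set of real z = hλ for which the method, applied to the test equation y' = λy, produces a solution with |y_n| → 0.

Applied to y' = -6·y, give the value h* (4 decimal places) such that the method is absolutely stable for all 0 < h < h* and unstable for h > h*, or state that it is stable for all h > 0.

(-3.3333,0); λ=-6 ⇒ h* = (10/3)/6 = 0.5556.

On y'=λy, z=hλ:
  y_{n+1} = y_n + z·[4/5·y_n + 1/5·y_{n+1}] ⇒ (1 − 1/5z)y_{n+1} = (1 + 4/5z)y_n
  R(z) = (1 + 4/5z)/(1 − 1/5z).

Boundary: |R(x)|=1, x<0.
x=-1.23: |R|=0.0128
R=−1: 1+4/5x = −1+1/5x ⇒ -3/5x=2 ⇒ x=2/(-3/5)=-3.3333
Confirm numerically:
  x=-3.286: |R|=0.98286 <1
  x=-2.579: |R|=0.70141 <1
  x=-2.060: |R|=0.45892 <1
  x=-3.818: |R|=1.16489 >1
  x=-3.535: |R|=1.07088 >1
Stable set (-3.3333, 0).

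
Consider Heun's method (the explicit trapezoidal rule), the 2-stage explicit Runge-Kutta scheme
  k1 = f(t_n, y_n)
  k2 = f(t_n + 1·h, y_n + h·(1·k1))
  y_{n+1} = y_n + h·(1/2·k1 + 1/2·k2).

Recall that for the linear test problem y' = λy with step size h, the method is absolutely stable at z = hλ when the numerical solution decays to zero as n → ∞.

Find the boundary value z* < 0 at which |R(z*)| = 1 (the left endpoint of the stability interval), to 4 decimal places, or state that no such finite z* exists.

left endpoint -2.0000.

Test eqn y'=λy, z=hλ:
  order 2, 2-stage ⇒ R(z)=1+z+z^2/2
  (e.g. R(-1.51)=0.63005, |R|=0.63005)

Find x<0 with |R(x)|<1.
x=-1.51: |R|=0.6300
|R(-1.47)|=0.6104 |R(-1.18)|=0.5162 |R(-1.01)|=0.5000
Bisect:
  x_lo=-2.8402 |R|=2.1932  x_hi=-0.2146 |R|=0.8085
  mid=-1.52738 |R|=0.63907 →hi
  mid=-2.18380 |R|=1.20069 →lo
  mid=-1.85559 |R|=0.86602 →hi
  mid=-2.01969 |R|=1.01989 →lo
  mid=-1.93764 |R|=0.93958 →hi
  mid=-1.97867 |R|=0.97889 →hi
  mid=-1.99918 |R|=0.99918 →hi
  mid=-2.00944 |R|=1.00948 →lo
  mid=-2.00431 |R|=1.00432 →lo
  mid=-2.00174 |R|=1.00175 →lo
  ...
  [-2.00014,-1.99998] ⇒ x*=-2.0000
So |R|<1 on (-2.0000, 0).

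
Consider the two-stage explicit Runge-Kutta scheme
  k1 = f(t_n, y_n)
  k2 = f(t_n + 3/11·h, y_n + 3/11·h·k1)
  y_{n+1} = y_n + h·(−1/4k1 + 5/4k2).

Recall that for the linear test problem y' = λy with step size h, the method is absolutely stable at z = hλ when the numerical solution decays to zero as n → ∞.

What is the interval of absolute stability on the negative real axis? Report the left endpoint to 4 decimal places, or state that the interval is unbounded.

Set f=λy, z=hλ:
  k1=λy_n ⇒ h·k1=z·y_n;  k2=λ(1+3/11z)y_n ⇒ h·k2=z(1+3/11z)y_n
  y_{n+1}/y_n = 1 − 1/4z + 5/4z(1+3/11z) = 1 + z + 15/44z²
  R(z) = 1 + z + 15/44z².

Find x<0 with |R(x)|<1.
x=-0.91: |R|=0.3723
R=1: x+15/44x²=0 ⇒ x=−44/15=-2.9333; min R=1−1/(4·15/44)=0.2667>−1
Confirm numerically:
  x=-1.963: |R|=0.35065 <1
  x=-1.780: |R|=0.30014 <1
  x=-1.672: |R|=0.28104 <1
  x=-3.448: |R|=1.60497 >1
  x=-3.043: |R|=1.11377 >1
  x=-3.001: |R|=1.06923 >1
Stable set (-2.9333, 0).

(-2.9333, 0).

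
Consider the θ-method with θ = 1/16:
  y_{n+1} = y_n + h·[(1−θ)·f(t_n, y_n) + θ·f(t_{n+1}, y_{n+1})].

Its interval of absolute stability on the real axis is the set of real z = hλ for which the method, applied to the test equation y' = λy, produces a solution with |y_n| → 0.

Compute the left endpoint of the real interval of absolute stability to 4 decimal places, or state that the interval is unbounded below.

z* = -2.2857.

With y'=λy (z=hλ):
  y_{n+1} = y_n + z·[15/16·y_n + 1/16·y_{n+1}] ⇒ (1 − 1/16z)y_{n+1} = (1 + 15/16z)y_n
  R(z) = (1 + 15/16z)/(1 − 1/16z).

Solve |R(x)|<1 on ℝ⁻.
x=-1.33: |R|=0.2279
R=−1: 1+15/16x = −1+1/16x ⇒ -7/8x=2 ⇒ x=2/(-7/8)=-2.2857
Confirm numerically:
  x=-1.858: |R|=0.66469 <1
  x=-1.810: |R|=0.62605 <1
  x=-1.594: |R|=0.44959 <1
  x=-1.267: |R|=0.17403 <1
  x=-2.839: |R|=1.41117 >1
  x=-2.807: |R|=1.38805 >1
  x=-2.498: |R|=1.16067 >1
Interval (-2.2857, 0).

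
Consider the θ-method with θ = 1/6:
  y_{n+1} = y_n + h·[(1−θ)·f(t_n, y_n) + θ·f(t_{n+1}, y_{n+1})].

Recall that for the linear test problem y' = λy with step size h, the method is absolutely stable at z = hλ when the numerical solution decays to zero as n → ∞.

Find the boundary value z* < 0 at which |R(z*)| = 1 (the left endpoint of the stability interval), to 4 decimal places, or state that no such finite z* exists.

Test eqn y'=λy, z=hλ:
  y_{n+1} = y_n + z·[5/6·y_n + 1/6·y_{n+1}] ⇒ (1 − 1/6z)y_{n+1} = (1 + 5/6z)y_n
  ⇒ R(z) = (1 + 5/6z)/(1 − 1/6z).

Find x<0 with |R(x)|<1.
x=-0.87: |R|=0.2402
R=−1: 1+5/6x = −1+1/6x ⇒ -2/3x=2 ⇒ x=2/(-2/3)=-3.0000
Confirm numerically:
  x=-1.866: |R|=0.42334 <1
  x=-1.452: |R|=0.16908 <1
  x=-1.330: |R|=0.08868 <1
  x=-1.218: |R|=0.01247 <1
  x=-3.481: |R|=1.20293 >1
  x=-3.386: |R|=1.16450 >1
  x=-3.214: |R|=1.09290 >1
So |R|<1 on (-3.0000, 0).

left endpoint -3.0000.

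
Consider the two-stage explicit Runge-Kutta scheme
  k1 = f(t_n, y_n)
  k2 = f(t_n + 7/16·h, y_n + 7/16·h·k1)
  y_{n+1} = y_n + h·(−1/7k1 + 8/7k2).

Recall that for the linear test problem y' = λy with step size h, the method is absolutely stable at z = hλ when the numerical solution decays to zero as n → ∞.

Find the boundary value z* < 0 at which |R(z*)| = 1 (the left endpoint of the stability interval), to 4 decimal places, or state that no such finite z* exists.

With y'=λy (z=hλ):
  k1=λy_n ⇒ h·k1=z·y_n;  k2=λ(1+7/16z)y_n ⇒ h·k2=z(1+7/16z)y_n
  y_{n+1}/y_n = 1 − 1/7z + 8/7z(1+7/16z) = 1 + z + 1/2z²
  R(z) = 1 + z + 1/2z².

Boundary: |R(x)|=1, x<0.
x=-1.62: |R|=0.6922
R=1: x+1/2x²=0 ⇒ x=−2=-2.0000; min R=1−1/(4·1/2)=0.5000>−1
Confirm numerically:
  x=-1.878: |R|=0.88544 <1
  x=-1.474: |R|=0.61234 <1
  x=-1.223: |R|=0.52486 <1
  x=-2.451: |R|=1.55270 >1
  x=-2.367: |R|=1.43434 >1
Interval (-2.0000, 0).

left endpoint -2.0000.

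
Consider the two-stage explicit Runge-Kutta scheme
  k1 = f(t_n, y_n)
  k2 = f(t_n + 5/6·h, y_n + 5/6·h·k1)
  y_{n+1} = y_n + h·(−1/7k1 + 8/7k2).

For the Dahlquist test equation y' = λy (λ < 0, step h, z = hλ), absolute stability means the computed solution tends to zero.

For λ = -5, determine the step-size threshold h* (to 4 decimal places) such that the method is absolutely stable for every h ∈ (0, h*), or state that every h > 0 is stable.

(-1.0500,0); λ=-5 ⇒ h* = (21/20)/5 = 0.2100.

Set f=λy, z=hλ:
  k1=λy_n ⇒ h·k1=z·y_n;  k2=λ(1+5/6z)y_n ⇒ h·k2=z(1+5/6z)y_n
  y_{n+1}/y_n = 1 − 1/7z + 8/7z(1+5/6z) = 1 + z + 20/21z²
  R(z) = 1 + z + 20/21z².

Boundary: |R(x)|=1, x<0.
x=-0.98: |R|=0.9347
R=1: x+20/21x²=0 ⇒ x=−21/20=-1.0500; min R=1−1/(4·20/21)=0.7375>−1
Confirm numerically:
  x=-0.883: |R|=0.85956 <1
  x=-0.802: |R|=0.81058 <1
  x=-0.727: |R|=0.77636 <1
  x=-0.657: |R|=0.75409 <1
  x=-1.573: |R|=1.78350 >1
  x=-1.095: |R|=1.04693 >1
So |R|<1 on (-1.0500, 0).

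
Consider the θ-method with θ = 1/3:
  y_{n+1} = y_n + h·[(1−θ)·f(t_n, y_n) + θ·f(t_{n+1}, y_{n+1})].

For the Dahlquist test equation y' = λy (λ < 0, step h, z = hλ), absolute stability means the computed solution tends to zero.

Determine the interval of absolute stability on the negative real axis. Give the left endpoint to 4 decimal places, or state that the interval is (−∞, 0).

Set f=λy, z=hλ:
  y_{n+1} = y_n + z·[2/3·y_n + 1/3·y_{n+1}] ⇒ (1 − 1/3z)y_{n+1} = (1 + 2/3z)y_n
  ⇒ R(z) = (1 + 2/3z)/(1 − 1/3z).

Solve |R(x)|<1 on ℝ⁻.
x=-1.8: |R|=0.1250
R=−1: 1+2/3x = −1+1/3x ⇒ -1/3x=2 ⇒ x=2/(-1/3)=-6.0000
Confirm numerically:
  x=-5.589: |R|=0.95215 <1
  x=-5.464: |R|=0.93667 <1
  x=-4.944: |R|=0.86707 <1
  x=-4.407: |R|=0.78493 <1
  x=-6.428: |R|=1.04540 >1
  x=-6.231: |R|=1.02502 >1
Interval (-6.0000, 0).

z∈(-6.0000,0).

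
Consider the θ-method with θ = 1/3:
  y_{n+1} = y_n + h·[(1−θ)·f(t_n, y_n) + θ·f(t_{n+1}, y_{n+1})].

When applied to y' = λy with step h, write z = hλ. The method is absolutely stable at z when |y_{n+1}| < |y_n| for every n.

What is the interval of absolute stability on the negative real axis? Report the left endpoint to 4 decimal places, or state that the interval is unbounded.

With y'=λy (z=hλ):
  y_{n+1} = y_n + z·[2/3·y_n + 1/3·y_{n+1}] ⇒ (1 − 1/3z)y_{n+1} = (1 + 2/3z)y_n
  ⇒ R(z) = (1 + 2/3z)/(1 − 1/3z).

Solve |R(x)|<1 on ℝ⁻.
x=-1.63: |R|=0.0562
R=−1: 1+2/3x = −1+1/3x ⇒ -1/3x=2 ⇒ x=2/(-1/3)=-6.0000
Confirm numerically:
  x=-5.676: |R|=0.96266 <1
  x=-4.913: |R|=0.86263 <1
  x=-4.555: |R|=0.80874 <1
  x=-6.423: |R|=1.04489 >1
  x=-6.097: |R|=1.01066 >1
Interval (-6.0000, 0).

z∈(-6.0000,0).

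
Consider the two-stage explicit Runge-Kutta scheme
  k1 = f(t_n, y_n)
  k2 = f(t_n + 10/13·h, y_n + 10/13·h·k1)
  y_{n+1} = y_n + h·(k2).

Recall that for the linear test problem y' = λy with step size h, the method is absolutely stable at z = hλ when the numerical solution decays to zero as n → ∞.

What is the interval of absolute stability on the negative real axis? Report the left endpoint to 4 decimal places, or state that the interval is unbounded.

z∈(-1.3000,0).

Test eqn y'=λy, z=hλ:
  k1=λy_n ⇒ h·k1=z·y_n;  k2=λ(1+10/13z)y_n ⇒ h·k2=z(1+10/13z)y_n
  y_{n+1}/y_n = 1 + z(1+10/13z) = 1 + z + 10/13z²
  R(z) = 1 + z + 10/13z².

Boundary: |R(x)|=1, x<0.
x=-1.04: |R|=0.7920
R=1: x+10/13x²=0 ⇒ x=−13/10=-1.3000; min R=1−1/(4·10/13)=0.6750>−1
Confirm numerically:
  x=-1.016: |R|=0.77804 <1
  x=-0.672: |R|=0.67537 <1
  x=-0.605: |R|=0.67656 <1
  x=-0.595: |R|=0.67733 <1
  x=-1.898: |R|=1.87308 >1
  x=-1.803: |R|=1.69762 >1
Interval (-1.3000, 0).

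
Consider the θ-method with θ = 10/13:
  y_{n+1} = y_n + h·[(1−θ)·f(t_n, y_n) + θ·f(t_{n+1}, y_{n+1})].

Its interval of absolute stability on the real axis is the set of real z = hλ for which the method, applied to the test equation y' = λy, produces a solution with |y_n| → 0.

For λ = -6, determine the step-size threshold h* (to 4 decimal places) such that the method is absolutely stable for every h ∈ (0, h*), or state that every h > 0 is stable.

unbounded; (−∞, 0). Any h>0 works for λ=-6.

Set f=λy, z=hλ:
  y_{n+1} = y_n + z·[3/13·y_n + 10/13·y_{n+1}] ⇒ (1 − 10/13z)y_{n+1} = (1 + 3/13z)y_n
  R(z) = (1 + 3/13z)/(1 − 10/13z).

Need |R(x)|<1, x<0.
x=-0.37: |R|=0.7120
x=-2: |R|=0.2121
x=-10: |R|=0.1504
x=-100: |R|=0.2833
θ=10/13≥1/2 ⇒ |1+3/13x|<|1−10/13x| ∀x<0 ⇒ interval (−∞,0).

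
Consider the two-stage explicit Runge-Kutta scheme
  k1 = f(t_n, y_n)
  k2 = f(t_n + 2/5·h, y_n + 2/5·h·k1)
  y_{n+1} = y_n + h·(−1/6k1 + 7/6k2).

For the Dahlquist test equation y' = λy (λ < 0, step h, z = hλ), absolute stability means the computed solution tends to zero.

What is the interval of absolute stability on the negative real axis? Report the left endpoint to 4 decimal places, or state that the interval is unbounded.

(-2.1429, 0).

Set f=λy, z=hλ:
  k1=λy_n ⇒ h·k1=z·y_n;  k2=λ(1+2/5z)y_n ⇒ h·k2=z(1+2/5z)y_n
  y_{n+1}/y_n = 1 − 1/6z + 7/6z(1+2/5z) = 1 + z + 7/15z²
  ⇒ R(z) = 1 + z + 7/15z².

Find x<0 with |R(x)|<1.
x=-0.84: |R|=0.4893
R=1: x+7/15x²=0 ⇒ x=−15/7=-2.1429; min R=1−1/(4·7/15)=0.4643>−1
Confirm numerically:
  x=-1.652: |R|=0.62158 <1
  x=-1.351: |R|=0.50076 <1
  x=-1.218: |R|=0.47431 <1
  x=-2.681: |R|=1.67329 >1
  x=-2.276: |R|=1.14142 >1
  x=-2.235: |R|=1.09610 >1
So |R|<1 on (-2.1429, 0).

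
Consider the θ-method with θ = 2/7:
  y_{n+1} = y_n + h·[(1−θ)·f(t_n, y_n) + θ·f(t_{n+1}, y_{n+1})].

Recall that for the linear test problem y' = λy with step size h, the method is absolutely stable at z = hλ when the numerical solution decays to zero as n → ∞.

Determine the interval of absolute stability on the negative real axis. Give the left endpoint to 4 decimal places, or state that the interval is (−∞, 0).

(-4.6667, 0).

On y'=λy, z=hλ:
  y_{n+1} = y_n + z·[5/7·y_n + 2/7·y_{n+1}] ⇒ (1 − 2/7z)y_{n+1} = (1 + 5/7z)y_n
  ⇒ R(z) = (1 + 5/7z)/(1 − 2/7z).

Boundary: |R(x)|=1, x<0.
x=-1.7: |R|=0.1442
R=−1: 1+5/7x = −1+2/7x ⇒ -3/7x=2 ⇒ x=2/(-3/7)=-4.6667
Confirm numerically:
  x=-3.723: |R|=0.80403 <1
  x=-3.061: |R|=0.63291 <1
  x=-2.196: |R|=0.34937 <1
  x=-1.959: |R|=0.25600 <1
  x=-5.222: |R|=1.09551 >1
  x=-5.002: |R|=1.05916 >1
  x=-4.883: |R|=1.03871 >1
Interval (-4.6667, 0).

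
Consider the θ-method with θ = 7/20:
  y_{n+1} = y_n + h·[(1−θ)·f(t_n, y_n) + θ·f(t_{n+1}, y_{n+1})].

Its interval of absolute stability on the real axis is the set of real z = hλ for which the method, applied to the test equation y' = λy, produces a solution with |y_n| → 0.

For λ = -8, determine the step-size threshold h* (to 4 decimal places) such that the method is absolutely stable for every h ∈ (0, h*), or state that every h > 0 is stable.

Set f=λy, z=hλ:
  y_{n+1} = y_n + z·[13/20·y_n + 7/20·y_{n+1}] ⇒ (1 − 7/20z)y_{n+1} = (1 + 13/20z)y_n
  so R(z) = (1 + 13/20z)/(1 − 7/20z).

Need |R(x)|<1, x<0.
x=-0.89: |R|=0.3214
R=−1: 1+13/20x = −1+7/20x ⇒ -3/10x=2 ⇒ x=2/(-3/10)=-6.6667
Confirm numerically:
  x=-4.081: |R|=0.68056 <1
  x=-3.807: |R|=0.63219 <1
  x=-3.023: |R|=0.46887 <1
  x=-2.945: |R|=0.45020 <1
  x=-7.140: |R|=1.04058 >1
  x=-6.851: |R|=1.01627 >1
  x=-6.689: |R|=1.00201 >1
So |R|<1 on (-6.6667, 0).

(-6.6667,0); λ=-8 ⇒ h* = (20/3)/8 = 0.8333.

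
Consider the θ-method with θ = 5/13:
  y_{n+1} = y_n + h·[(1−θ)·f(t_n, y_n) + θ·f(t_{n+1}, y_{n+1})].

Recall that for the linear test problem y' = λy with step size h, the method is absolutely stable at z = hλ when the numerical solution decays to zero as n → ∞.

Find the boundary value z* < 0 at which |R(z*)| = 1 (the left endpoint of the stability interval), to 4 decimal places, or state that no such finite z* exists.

z* = -8.6667.

Set f=λy, z=hλ:
  y_{n+1} = y_n + z·[8/13·y_n + 5/13·y_{n+1}] ⇒ (1 − 5/13z)y_{n+1} = (1 + 8/13z)y_n
  Hence R(z) = (1 + 8/13z)/(1 − 5/13z).

Boundary: |R(x)|=1, x<0.
x=-0.48: |R|=0.5948
R=−1: 1+8/13x = −1+5/13x ⇒ -3/13x=2 ⇒ x=2/(-3/13)=-8.6667
Confirm numerically:
  x=-7.762: |R|=0.94762 <1
  x=-7.105: |R|=0.90345 <1
  x=-4.226: |R|=0.60967 <1
  x=-9.095: |R|=1.02198 >1
  x=-9.080: |R|=1.02123 >1
  x=-8.760: |R|=1.00493 >1
So |R|<1 on (-8.6667, 0).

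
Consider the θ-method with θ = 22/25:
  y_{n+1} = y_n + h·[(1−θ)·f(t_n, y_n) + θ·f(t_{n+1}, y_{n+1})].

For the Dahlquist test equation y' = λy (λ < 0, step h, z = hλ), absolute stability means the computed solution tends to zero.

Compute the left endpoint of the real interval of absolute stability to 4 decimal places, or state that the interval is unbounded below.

unbounded; (−∞, 0).

Test eqn y'=λy, z=hλ:
  y_{n+1} = y_n + z·[3/25·y_n + 22/25·y_{n+1}] ⇒ (1 − 22/25z)y_{n+1} = (1 + 3/25z)y_n
  Hence R(z) = (1 + 3/25z)/(1 − 22/25z).

Find x<0 with |R(x)|<1.
x=-0.5: |R|=0.6528
x=-2: |R|=0.2754
x=-10: |R|=0.0204
x=-100: |R|=0.1236
θ=22/25≥1/2 ⇒ |1+3/25x|<|1−22/25x| ∀x<0 ⇒ stable on all of ℝ⁻.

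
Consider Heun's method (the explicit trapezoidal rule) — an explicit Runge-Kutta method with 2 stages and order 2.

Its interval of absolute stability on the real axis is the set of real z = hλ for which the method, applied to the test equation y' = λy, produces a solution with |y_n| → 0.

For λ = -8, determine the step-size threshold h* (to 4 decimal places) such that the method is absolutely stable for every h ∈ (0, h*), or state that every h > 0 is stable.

With y'=λy (z=hλ):
  order 2, 2-stage ⇒ R(z)=1+z+z^2/2
  (e.g. R(-1.61)=0.68605, |R|=0.68605)

Solve |R(x)|<1 on ℝ⁻.
x=-1.61: |R|=0.6861
|R(-1.94)|=0.9418 |R(-1.67)|=0.7244 |R(-1.11)|=0.5060
Bisect:
  x_lo=-2.3603 |R|=1.4252  x_hi=-0.3077 |R|=0.7396
  mid=-1.33398 |R|=0.55577 →hi
  mid=-1.84712 |R|=0.85881 →hi
  mid=-2.10369 |R|=1.10907 →lo
  mid=-1.97541 |R|=0.97571 →hi
  mid=-2.03955 |R|=1.04033 →lo
  mid=-2.00748 |R|=1.00751 →lo
  mid=-1.99144 |R|=0.99148 →hi
  mid=-1.99946 |R|=0.99946 →hi
  mid=-2.00347 |R|=1.00348 →lo
  ...
  [-2.00009,-1.99996] ⇒ x*=-2.0000
Interval (-2.0000, 0).

(-2.0000,0); λ=-8 ⇒ h* = 0.2500.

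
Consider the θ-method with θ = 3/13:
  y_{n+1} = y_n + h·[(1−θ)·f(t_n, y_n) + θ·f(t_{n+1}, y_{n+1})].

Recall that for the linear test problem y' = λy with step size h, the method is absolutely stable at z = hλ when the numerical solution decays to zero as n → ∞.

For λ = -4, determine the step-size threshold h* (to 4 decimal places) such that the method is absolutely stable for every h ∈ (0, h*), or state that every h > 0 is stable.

Test eqn y'=λy, z=hλ:
  y_{n+1} = y_n + z·[10/13·y_n + 3/13·y_{n+1}] ⇒ (1 − 3/13z)y_{n+1} = (1 + 10/13z)y_n
  R(z) = (1 + 10/13z)/(1 − 3/13z).

Solve |R(x)|<1 on ℝ⁻.
x=-1.53: |R|=0.1308
R=−1: 1+10/13x = −1+3/13x ⇒ -7/13x=2 ⇒ x=2/(-7/13)=-3.7143
Confirm numerically:
  x=-3.610: |R|=0.96937 <1
  x=-3.408: |R|=0.90768 <1
  x=-1.693: |R|=0.21738 <1
  x=-1.652: |R|=0.19603 <1
  x=-4.003: |R|=1.08081 >1
  x=-3.791: |R|=1.02203 >1
So |R|<1 on (-3.7143, 0).

(-3.7143,0); λ=-4 ⇒ h* = (26/7)/4 = 0.9286.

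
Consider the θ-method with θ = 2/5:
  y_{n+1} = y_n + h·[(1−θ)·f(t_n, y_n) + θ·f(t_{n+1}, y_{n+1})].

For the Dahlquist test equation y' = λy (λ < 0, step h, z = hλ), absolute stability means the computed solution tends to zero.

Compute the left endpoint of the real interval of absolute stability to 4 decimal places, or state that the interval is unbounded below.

z* = -10.0000.

On y'=λy, z=hλ:
  y_{n+1} = y_n + z·[3/5·y_n + 2/5·y_{n+1}] ⇒ (1 − 2/5z)y_{n+1} = (1 + 3/5z)y_n
  R(z) = (1 + 3/5z)/(1 − 2/5z).

Find x<0 with |R(x)|<1.
x=-1.27: |R|=0.1578
R=−1: 1+3/5x = −1+2/5x ⇒ -1/5x=2 ⇒ x=2/(-1/5)=-10.0000
Confirm numerically:
  x=-7.560: |R|=0.87873 <1
  x=-5.485: |R|=0.71728 <1
  x=-5.415: |R|=0.71036 <1
  x=-5.283: |R|=0.69697 <1
  x=-10.458: |R|=1.01767 >1
  x=-10.075: |R|=1.00298 >1
Stable set (-10.0000, 0).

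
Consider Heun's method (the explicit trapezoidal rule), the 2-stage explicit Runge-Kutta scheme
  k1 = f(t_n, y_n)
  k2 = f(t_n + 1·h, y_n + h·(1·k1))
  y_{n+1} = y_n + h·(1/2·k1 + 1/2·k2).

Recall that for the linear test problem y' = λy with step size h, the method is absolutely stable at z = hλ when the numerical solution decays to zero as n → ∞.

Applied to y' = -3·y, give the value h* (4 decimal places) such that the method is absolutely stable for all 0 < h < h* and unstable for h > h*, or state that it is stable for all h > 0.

(-2.0000,0); λ=-3 ⇒ h* = 0.6667.

On y'=λy, z=hλ:
  order 2, 2-stage ⇒ R(z)=1+z+z^2/2
  (e.g. R(-0.3)=0.74500, |R|=0.74500)

Boundary: |R(x)|=1, x<0.
x=-0.3: |R|=0.7450
|R(-1.99)|=0.9900 |R(-1.76)|=0.7888 |R(-0.75)|=0.5312
Bisect:
  x_lo=-2.5015 |R|=1.6272  x_hi=-0.3879 |R|=0.6873
  mid=-1.44468 |R|=0.59887 →hi
  mid=-1.97308 |R|=0.97344 →hi
  mid=-2.23727 |R|=1.26542 →lo
  mid=-2.10517 |R|=1.11070 →lo
  mid=-2.03912 |R|=1.03989 →lo
  mid=-2.00610 |R|=1.00612 →lo
  mid=-1.98959 |R|=0.98964 →hi
  mid=-1.99784 |R|=0.99785 →hi
  mid=-2.00197 |R|=1.00197 →lo
  mid=-1.99991 |R|=0.99991 →hi
  ...
  [-2.00004,-1.99991] ⇒ x*=-2.0000
Interval (-2.0000, 0).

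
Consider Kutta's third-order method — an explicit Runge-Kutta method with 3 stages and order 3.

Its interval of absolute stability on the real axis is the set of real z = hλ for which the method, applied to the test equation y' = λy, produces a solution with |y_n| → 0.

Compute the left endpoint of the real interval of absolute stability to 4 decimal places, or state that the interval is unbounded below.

Set f=λy, z=hλ:
  order 3, 3-stage ⇒ R(z)=1+z+z^2/2+z^3/6
  (e.g. R(-1.74)=-0.10420, |R|=0.10420)

Find x<0 with |R(x)|<1.
x=-1.74: |R|=0.1042
|R(-2.7)|=1.3355 |R(-1.34)|=0.1568 |R(-0.6)|=0.5440
Bisect:
  x_lo=-3.3960 |R|=3.1571  x_hi=-0.3469 |R|=0.7063
  mid=-1.87146 |R|=0.21270 →hi
  mid=-2.63372 |R|=1.21027 →lo
  mid=-2.25259 |R|=0.62051 →hi
  mid=-2.44315 |R|=0.88918 →hi
  mid=-2.53844 |R|=1.04274 →lo
  mid=-2.49080 |R|=0.96427 →hi
  mid=-2.51462 |R|=1.00308 →lo
  mid=-2.50271 |R|=0.98357 →hi
  mid=-2.50866 |R|=0.99330 →hi
  mid=-2.51164 |R|=0.99818 →hi
  ...
  [-2.51275,-2.51257] ⇒ x*=-2.5127
Stable set (-2.5127, 0).

z* = -2.5127.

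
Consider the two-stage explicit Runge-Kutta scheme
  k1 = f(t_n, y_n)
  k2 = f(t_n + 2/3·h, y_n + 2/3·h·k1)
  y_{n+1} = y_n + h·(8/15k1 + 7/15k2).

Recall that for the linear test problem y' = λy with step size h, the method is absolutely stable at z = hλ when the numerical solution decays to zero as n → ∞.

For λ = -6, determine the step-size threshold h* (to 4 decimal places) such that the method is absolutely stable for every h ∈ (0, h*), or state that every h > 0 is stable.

With y'=λy (z=hλ):
  k1=λy_n ⇒ h·k1=z·y_n;  k2=λ(1+2/3z)y_n ⇒ h·k2=z(1+2/3z)y_n
  y_{n+1}/y_n = 1 + 8/15z + 7/15z(1+2/3z) = 1 + z + 14/45z²
  ⇒ R(z) = 1 + z + 14/45z².

Boundary: |R(x)|=1, x<0.
x=-1.34: |R|=0.2186
R=1: x+14/45x²=0 ⇒ x=−45/14=-3.2143; min R=1−1/(4·14/45)=0.1964>−1
Confirm numerically:
  x=-2.627: |R|=0.52002 <1
  x=-2.511: |R|=0.45059 <1
  x=-2.488: |R|=0.43782 <1
  x=-1.413: |R|=0.20815 <1
  x=-3.570: |R|=1.39508 >1
  x=-3.373: |R|=1.16655 >1
Interval (-3.2143, 0).

(-3.2143,0); λ=-6 ⇒ h* = (45/14)/6 = 0.5357.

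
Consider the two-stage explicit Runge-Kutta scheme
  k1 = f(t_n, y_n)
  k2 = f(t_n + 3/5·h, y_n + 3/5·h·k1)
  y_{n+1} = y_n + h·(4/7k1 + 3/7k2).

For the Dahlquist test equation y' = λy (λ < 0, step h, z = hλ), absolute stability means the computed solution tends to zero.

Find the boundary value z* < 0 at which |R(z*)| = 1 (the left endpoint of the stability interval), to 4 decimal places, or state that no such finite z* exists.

left endpoint -3.8889.

On y'=λy, z=hλ:
  k1=λy_n ⇒ h·k1=z·y_n;  k2=λ(1+3/5z)y_n ⇒ h·k2=z(1+3/5z)y_n
  y_{n+1}/y_n = 1 + 4/7z + 3/7z(1+3/5z) = 1 + z + 9/35z²
  Hence R(z) = 1 + z + 9/35z².

Boundary: |R(x)|=1, x<0.
x=-1.4: |R|=0.1040
R=1: x+9/35x²=0 ⇒ x=−35/9=-3.8889; min R=1−1/(4·9/35)=0.0278>−1
Confirm numerically:
  x=-3.739: |R|=0.85589 <1
  x=-3.696: |R|=0.81668 <1
  x=-3.246: |R|=0.46339 <1
  x=-4.237: |R|=1.37927 >1
  x=-4.107: |R|=1.23034 >1
  x=-4.071: |R|=1.19064 >1
Stable set (-3.8889, 0).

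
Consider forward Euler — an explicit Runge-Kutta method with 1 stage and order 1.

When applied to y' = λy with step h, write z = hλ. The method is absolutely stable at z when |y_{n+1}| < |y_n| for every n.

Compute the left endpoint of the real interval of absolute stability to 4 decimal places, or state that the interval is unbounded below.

z* = -2.0000.

With y'=λy (z=hλ):
  order 1, 1-stage ⇒ R(z)=1+z
  (e.g. R(-1.4)=-0.40000, |R|=0.40000)

Boundary: |R(x)|=1, x<0.
x=-1.4: |R|=0.4000
|R(-2.37)|=1.3700 |R(-0.93)|=0.0700 |R(-0.65)|=0.3500
Bisect:
  x_lo=-2.6077 |R|=1.6077  x_hi=-0.2868 |R|=0.7132
  mid=-1.44723 |R|=0.44723 →hi
  mid=-2.02746 |R|=1.02746 →lo
  mid=-1.73734 |R|=0.73734 →hi
  mid=-1.88240 |R|=0.88240 →hi
  mid=-1.95493 |R|=0.95493 →hi
  mid=-1.99119 |R|=0.99119 →hi
  mid=-2.00932 |R|=1.00932 →lo
  ...
  [-2.00012,-1.99997] ⇒ x*=-2.0000
Interval (-2.0000, 0).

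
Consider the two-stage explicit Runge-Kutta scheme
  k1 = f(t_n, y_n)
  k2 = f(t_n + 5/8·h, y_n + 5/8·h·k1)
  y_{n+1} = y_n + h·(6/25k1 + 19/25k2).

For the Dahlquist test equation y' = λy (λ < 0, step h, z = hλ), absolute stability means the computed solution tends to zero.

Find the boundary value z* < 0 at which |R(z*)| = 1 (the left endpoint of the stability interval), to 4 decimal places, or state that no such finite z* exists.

On y'=λy, z=hλ:
  k1=λy_n ⇒ h·k1=z·y_n;  k2=λ(1+5/8z)y_n ⇒ h·k2=z(1+5/8z)y_n
  y_{n+1}/y_n = 1 + 6/25z + 19/25z(1+5/8z) = 1 + z + 19/40z²
  Hence R(z) = 1 + z + 19/40z².

Need |R(x)|<1, x<0.
x=-1.06: |R|=0.4737
R=1: x+19/40x²=0 ⇒ x=−40/19=-2.1053; min R=1−1/(4·19/40)=0.4737>−1
Confirm numerically:
  x=-1.703: |R|=0.67460 <1
  x=-1.608: |R|=0.62019 <1
  x=-1.062: |R|=0.47373 <1
  x=-2.680: |R|=1.73164 >1
  x=-2.242: |R|=1.14562 >1
So |R|<1 on (-2.1053, 0).

left endpoint -2.1053.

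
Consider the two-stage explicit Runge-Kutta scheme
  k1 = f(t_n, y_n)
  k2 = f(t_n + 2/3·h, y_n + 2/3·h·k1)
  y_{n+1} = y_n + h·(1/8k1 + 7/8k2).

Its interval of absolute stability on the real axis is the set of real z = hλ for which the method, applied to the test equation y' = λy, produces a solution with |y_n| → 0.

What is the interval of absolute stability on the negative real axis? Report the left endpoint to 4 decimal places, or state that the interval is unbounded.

On y'=λy, z=hλ:
  k1=λy_n ⇒ h·k1=z·y_n;  k2=λ(1+2/3z)y_n ⇒ h·k2=z(1+2/3z)y_n
  y_{n+1}/y_n = 1 + 1/8z + 7/8z(1+2/3z) = 1 + z + 7/12z²
  Hence R(z) = 1 + z + 7/12z².

Boundary: |R(x)|=1, x<0.
x=-0.61: |R|=0.6071
R=1: x+7/12x²=0 ⇒ x=−12/7=-1.7143; min R=1−1/(4·7/12)=0.5714>−1
Confirm numerically:
  x=-1.463: |R|=0.78555 <1
  x=-1.023: |R|=0.58748 <1
  x=-0.832: |R|=0.57180 <1
  x=-2.242: |R|=1.69016 >1
  x=-1.948: |R|=1.26558 >1
  x=-1.772: |R|=1.05966 >1
Stable set (-1.7143, 0).

z∈(-1.7143,0).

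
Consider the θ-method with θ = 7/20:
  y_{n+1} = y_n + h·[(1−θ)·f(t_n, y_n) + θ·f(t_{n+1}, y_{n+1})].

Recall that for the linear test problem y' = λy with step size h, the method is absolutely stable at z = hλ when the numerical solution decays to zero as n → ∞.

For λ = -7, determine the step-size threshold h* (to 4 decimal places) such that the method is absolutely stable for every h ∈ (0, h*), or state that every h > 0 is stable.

(-6.6667,0); λ=-7 ⇒ h* = (20/3)/7 = 0.9524.

Set f=λy, z=hλ:
  y_{n+1} = y_n + z·[13/20·y_n + 7/20·y_{n+1}] ⇒ (1 − 7/20z)y_{n+1} = (1 + 13/20z)y_n
  R(z) = (1 + 13/20z)/(1 − 7/20z).

Find x<0 with |R(x)|<1.
x=-0.79: |R|=0.3811
R=−1: 1+13/20x = −1+7/20x ⇒ -3/10x=2 ⇒ x=2/(-3/10)=-6.6667
Confirm numerically:
  x=-6.042: |R|=0.93983 <1
  x=-4.508: |R|=0.74878 <1
  x=-4.368: |R|=0.72730 <1
  x=-7.189: |R|=1.04457 >1
  x=-7.095: |R|=1.03689 >1
  x=-7.060: |R|=1.03400 >1
Interval (-6.6667, 0).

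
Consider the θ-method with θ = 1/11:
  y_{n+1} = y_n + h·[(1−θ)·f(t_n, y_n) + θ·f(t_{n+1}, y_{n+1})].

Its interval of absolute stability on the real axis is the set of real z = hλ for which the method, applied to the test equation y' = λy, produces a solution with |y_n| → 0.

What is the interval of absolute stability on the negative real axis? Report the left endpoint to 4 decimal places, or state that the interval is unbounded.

z∈(-2.4444,0).

Set f=λy, z=hλ:
  y_{n+1} = y_n + z·[10/11·y_n + 1/11·y_{n+1}] ⇒ (1 − 1/11z)y_{n+1} = (1 + 10/11z)y_n
  ⇒ R(z) = (1 + 10/11z)/(1 − 1/11z).

Need |R(x)|<1, x<0.
x=-0.62: |R|=0.4131
R=−1: 1+10/11x = −1+1/11x ⇒ -9/11x=2 ⇒ x=2/(-9/11)=-2.4444
Confirm numerically:
  x=-2.152: |R|=0.79988 <1
  x=-1.752: |R|=0.51129 <1
  x=-1.136: |R|=0.02966 <1
  x=-1.043: |R|=0.04733 <1
  x=-2.719: |R|=1.18012 >1
  x=-2.605: |R|=1.10621 >1
Stable set (-2.4444, 0).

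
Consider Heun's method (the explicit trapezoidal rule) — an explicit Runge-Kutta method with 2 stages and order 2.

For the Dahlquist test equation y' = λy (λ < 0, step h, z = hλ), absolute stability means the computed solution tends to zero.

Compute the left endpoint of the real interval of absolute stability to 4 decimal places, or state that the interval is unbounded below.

left endpoint -2.0000.

Test eqn y'=λy, z=hλ:
  order 2, 2-stage ⇒ R(z)=1+z+z^2/2
  (e.g. R(-0.46)=0.64580, |R|=0.64580)

Solve |R(x)|<1 on ℝ⁻.
x=-0.46: |R|=0.6458
|R(-1.49)|=0.6200 |R(-1.19)|=0.5181 |R(-0.58)|=0.5882
Bisect:
  x_lo=-2.5871 |R|=1.7594  x_hi=-0.0618 |R|=0.9401
  mid=-1.32443 |R|=0.55263 →hi
  mid=-1.95575 |R|=0.95673 →hi
  mid=-2.27141 |R|=1.30824 →lo
  mid=-2.11358 |R|=1.12003 →lo
  mid=-2.03467 |R|=1.03527 →lo
  mid=-1.99521 |R|=0.99522 →hi
  mid=-2.01494 |R|=1.01505 →lo
  mid=-2.00507 |R|=1.00509 →lo
  ...
  [-2.00014,-1.99999] ⇒ x*=-2.0000
Stable set (-2.0000, 0).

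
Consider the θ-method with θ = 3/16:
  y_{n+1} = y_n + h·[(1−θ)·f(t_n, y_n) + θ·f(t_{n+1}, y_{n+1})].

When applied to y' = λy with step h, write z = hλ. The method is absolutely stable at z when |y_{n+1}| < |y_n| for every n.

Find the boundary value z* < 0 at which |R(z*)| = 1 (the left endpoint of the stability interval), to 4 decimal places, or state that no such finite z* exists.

On y'=λy, z=hλ:
  y_{n+1} = y_n + z·[13/16·y_n + 3/16·y_{n+1}] ⇒ (1 − 3/16z)y_{n+1} = (1 + 13/16z)y_n
  R(z) = (1 + 13/16z)/(1 − 3/16z).

Solve |R(x)|<1 on ℝ⁻.
x=-0.75: |R|=0.3425
R=−1: 1+13/16x = −1+3/16x ⇒ -5/8x=2 ⇒ x=2/(-5/8)=-3.2000
Confirm numerically:
  x=-2.883: |R|=0.87139 <1
  x=-2.460: |R|=0.68349 <1
  x=-2.165: |R|=0.53990 <1
  x=-1.949: |R|=0.42738 <1
  x=-3.732: |R|=1.19562 >1
  x=-3.442: |R|=1.09192 >1
Interval (-3.2000, 0).

left endpoint -3.2000.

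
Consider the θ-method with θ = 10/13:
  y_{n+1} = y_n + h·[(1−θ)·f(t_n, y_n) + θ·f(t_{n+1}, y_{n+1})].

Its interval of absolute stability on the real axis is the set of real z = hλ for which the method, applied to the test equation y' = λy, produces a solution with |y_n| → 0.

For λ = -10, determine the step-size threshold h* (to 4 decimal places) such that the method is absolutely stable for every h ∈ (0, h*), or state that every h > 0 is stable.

Set f=λy, z=hλ:
  y_{n+1} = y_n + z·[3/13·y_n + 10/13·y_{n+1}] ⇒ (1 − 10/13z)y_{n+1} = (1 + 3/13z)y_n
  R(z) = (1 + 3/13z)/(1 − 10/13z).

Solve |R(x)|<1 on ℝ⁻.
x=-0.46: |R|=0.6602
x=-2: |R|=0.2121
x=-10: |R|=0.1504
x=-100: |R|=0.2833
θ=10/13≥1/2 ⇒ |1+3/13x|<|1−10/13x| ∀x<0 ⇒ stable on all of ℝ⁻.

interval (−∞, 0). Any h>0 works for λ=-10.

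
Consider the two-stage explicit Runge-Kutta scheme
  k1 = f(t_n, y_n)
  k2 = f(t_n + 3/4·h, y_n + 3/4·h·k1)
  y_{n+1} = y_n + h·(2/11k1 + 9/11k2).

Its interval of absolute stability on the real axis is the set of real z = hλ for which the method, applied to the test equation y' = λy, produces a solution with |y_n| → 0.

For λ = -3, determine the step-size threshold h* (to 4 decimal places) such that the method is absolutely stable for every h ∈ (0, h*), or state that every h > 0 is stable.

(-1.6296,0); λ=-3 ⇒ h* = (44/27)/3 = 0.5432.

With y'=λy (z=hλ):
  k1=λy_n ⇒ h·k1=z·y_n;  k2=λ(1+3/4z)y_n ⇒ h·k2=z(1+3/4z)y_n
  y_{n+1}/y_n = 1 + 2/11z + 9/11z(1+3/4z) = 1 + z + 27/44z²
  ⇒ R(z) = 1 + z + 27/44z².

Find x<0 with |R(x)|<1.
x=-1.38: |R|=0.7886
R=1: x+27/44x²=0 ⇒ x=−44/27=-1.6296; min R=1−1/(4·27/44)=0.5926>−1
Confirm numerically:
  x=-1.163: |R|=0.66699 <1
  x=-1.079: |R|=0.63542 <1
  x=-0.824: |R|=0.59264 <1
  x=-1.979: |R|=1.42427 >1
  x=-1.758: |R|=1.13848 >1
Interval (-1.6296, 0).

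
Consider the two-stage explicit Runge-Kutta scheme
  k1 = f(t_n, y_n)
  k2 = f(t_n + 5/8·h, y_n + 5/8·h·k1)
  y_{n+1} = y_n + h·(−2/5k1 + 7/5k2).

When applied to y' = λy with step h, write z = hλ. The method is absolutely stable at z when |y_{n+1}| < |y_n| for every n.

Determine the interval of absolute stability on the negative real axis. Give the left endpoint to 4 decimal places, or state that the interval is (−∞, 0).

Set f=λy, z=hλ:
  k1=λy_n ⇒ h·k1=z·y_n;  k2=λ(1+5/8z)y_n ⇒ h·k2=z(1+5/8z)y_n
  y_{n+1}/y_n = 1 − 2/5z + 7/5z(1+5/8z) = 1 + z + 7/8z²
  Hence R(z) = 1 + z + 7/8z².

Find x<0 with |R(x)|<1.
x=-0.97: |R|=0.8533
R=1: x+7/8x²=0 ⇒ x=−8/7=-1.1429; min R=1−1/(4·7/8)=0.7143>−1
Confirm numerically:
  x=-0.908: |R|=0.81341 <1
  x=-0.893: |R|=0.80477 <1
  x=-0.679: |R|=0.72441 <1
  x=-1.622: |R|=1.68002 >1
  x=-1.549: |R|=1.55048 >1
Stable set (-1.1429, 0).

z∈(-1.1429,0).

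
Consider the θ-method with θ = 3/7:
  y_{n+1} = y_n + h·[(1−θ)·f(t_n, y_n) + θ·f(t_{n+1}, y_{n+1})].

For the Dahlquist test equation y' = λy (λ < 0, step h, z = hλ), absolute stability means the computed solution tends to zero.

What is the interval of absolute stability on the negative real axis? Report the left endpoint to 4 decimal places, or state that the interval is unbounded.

Set f=λy, z=hλ:
  y_{n+1} = y_n + z·[4/7·y_n + 3/7·y_{n+1}] ⇒ (1 − 3/7z)y_{n+1} = (1 + 4/7z)y_n
  Hence R(z) = (1 + 4/7z)/(1 − 3/7z).

Boundary: |R(x)|=1, x<0.
x=-1.46: |R|=0.1019
R=−1: 1+4/7x = −1+3/7x ⇒ -1/7x=2 ⇒ x=2/(-1/7)=-14.0000
Confirm numerically:
  x=-12.723: |R|=0.97173 <1
  x=-11.815: |R|=0.94852 <1
  x=-8.477: |R|=0.82970 <1
  x=-7.062: |R|=0.75385 <1
  x=-14.292: |R|=1.00585 >1
  x=-14.189: |R|=1.00381 >1
  x=-14.093: |R|=1.00189 >1
Stable set (-14.0000, 0).

z∈(-14.0000,0).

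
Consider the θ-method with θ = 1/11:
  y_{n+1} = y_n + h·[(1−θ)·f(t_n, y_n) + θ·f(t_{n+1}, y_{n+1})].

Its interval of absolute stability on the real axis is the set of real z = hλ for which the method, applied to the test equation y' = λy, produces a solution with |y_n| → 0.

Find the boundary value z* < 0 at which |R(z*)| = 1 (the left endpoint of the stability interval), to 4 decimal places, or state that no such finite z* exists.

z* = -2.4444.

With y'=λy (z=hλ):
  y_{n+1} = y_n + z·[10/11·y_n + 1/11·y_{n+1}] ⇒ (1 − 1/11z)y_{n+1} = (1 + 10/11z)y_n
  R(z) = (1 + 10/11z)/(1 − 1/11z).

Find x<0 with |R(x)|<1.
x=-0.54: |R|=0.4853
R=−1: 1+10/11x = −1+1/11x ⇒ -9/11x=2 ⇒ x=2/(-9/11)=-2.4444
Confirm numerically:
  x=-2.218: |R|=0.84582 <1
  x=-1.484: |R|=0.30759 <1
  x=-1.251: |R|=0.12326 <1
  x=-3.034: |R|=1.37808 >1
  x=-2.603: |R|=1.10490 >1
So |R|<1 on (-2.4444, 0).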